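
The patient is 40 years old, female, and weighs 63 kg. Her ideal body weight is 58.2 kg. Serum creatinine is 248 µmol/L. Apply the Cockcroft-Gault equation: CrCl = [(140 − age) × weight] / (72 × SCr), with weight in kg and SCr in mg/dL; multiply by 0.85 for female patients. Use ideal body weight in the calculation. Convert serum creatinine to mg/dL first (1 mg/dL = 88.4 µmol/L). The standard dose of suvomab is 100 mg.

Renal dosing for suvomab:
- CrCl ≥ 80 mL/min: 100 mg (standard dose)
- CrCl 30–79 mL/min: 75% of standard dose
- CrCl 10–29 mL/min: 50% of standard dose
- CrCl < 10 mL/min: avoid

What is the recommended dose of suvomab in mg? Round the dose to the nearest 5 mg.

50 mg

SCr = 248 / 88.4 = 2.805 mg/dL
CrCl = (140 − 40) × 58.2 / (72 × 2.805) × 0.85 = 5820.0 / 201.96 × 0.85 ≈ 24.5 mL/min
CrCl ≈ 24 mL/min → bracket 10–29 mL/min.
50% of 100 mg = 50 mg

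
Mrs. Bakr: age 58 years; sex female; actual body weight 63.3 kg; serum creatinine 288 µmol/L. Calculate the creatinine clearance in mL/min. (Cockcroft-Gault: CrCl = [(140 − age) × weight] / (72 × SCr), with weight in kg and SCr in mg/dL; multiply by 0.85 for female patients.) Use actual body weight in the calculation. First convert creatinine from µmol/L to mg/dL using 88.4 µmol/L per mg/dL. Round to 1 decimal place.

SCr = 288 / 88.4 = 3.258 mg/dL
CrCl = (140 − 58) × 63.3 / (72 × 3.258) × 0.85 = 5190.6 / 234.58 × 0.85 ≈ 18.8 mL/min

18.8 mL/min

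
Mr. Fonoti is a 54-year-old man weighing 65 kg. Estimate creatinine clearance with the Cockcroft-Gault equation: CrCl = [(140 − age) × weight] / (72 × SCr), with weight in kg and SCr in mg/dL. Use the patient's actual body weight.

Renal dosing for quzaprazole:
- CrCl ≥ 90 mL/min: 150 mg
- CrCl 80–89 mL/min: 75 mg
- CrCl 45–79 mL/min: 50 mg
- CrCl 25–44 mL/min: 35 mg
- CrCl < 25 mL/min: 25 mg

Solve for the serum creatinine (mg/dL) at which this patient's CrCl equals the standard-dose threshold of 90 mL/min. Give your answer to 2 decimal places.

0.86 mg/dL

Standard dose requires CrCl ≥ 90 mL/min.
Set (140 − 54) × 65 / (72 × SCr) = 90
SCr = (140 − 54) × 65 / (72 × 90) = 0.863 mg/dL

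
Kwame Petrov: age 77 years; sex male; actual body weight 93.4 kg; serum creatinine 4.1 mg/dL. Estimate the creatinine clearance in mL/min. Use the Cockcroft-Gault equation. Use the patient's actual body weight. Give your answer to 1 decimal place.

19.9 mL/min

CrCl = (140 − 77) × 93.4 / (72 × 4.1) = 5884.2 / 295.20 ≈ 19.9 mL/min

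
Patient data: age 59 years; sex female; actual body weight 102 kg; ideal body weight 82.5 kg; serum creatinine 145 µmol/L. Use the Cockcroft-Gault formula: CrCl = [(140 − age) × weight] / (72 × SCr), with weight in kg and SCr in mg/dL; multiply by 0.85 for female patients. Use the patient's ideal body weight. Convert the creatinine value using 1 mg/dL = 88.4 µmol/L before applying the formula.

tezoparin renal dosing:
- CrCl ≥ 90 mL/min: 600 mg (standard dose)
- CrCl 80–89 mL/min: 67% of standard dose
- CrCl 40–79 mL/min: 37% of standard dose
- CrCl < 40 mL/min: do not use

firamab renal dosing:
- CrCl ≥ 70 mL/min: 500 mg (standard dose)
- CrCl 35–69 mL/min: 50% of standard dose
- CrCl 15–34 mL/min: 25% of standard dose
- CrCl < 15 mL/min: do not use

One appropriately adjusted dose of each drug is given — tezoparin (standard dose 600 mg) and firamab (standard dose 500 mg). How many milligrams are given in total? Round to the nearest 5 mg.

SCr = 145 / 88.4 = 1.64 mg/dL
CrCl = (140 − 59) × 82.5 / (72 × 1.64) × 0.85 = 6682.5 / 118.08 × 0.85 ≈ 48.1 mL/min
CrCl ≈ 48 mL/min.
tezoparin: 40–79 mL/min → 37% of 600 mg = 222 mg.
firamab: 35–69 mL/min → 50% of 500 mg = 250 mg.
Total = 222 + 250 = 472 mg.

470 mg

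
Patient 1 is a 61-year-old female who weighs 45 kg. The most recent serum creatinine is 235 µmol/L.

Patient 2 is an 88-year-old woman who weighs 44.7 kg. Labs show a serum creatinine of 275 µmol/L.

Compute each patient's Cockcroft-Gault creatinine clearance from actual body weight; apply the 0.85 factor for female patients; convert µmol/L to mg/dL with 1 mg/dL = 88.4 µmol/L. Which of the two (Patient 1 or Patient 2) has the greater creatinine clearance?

Patient 1

Patient 1: SCr = 235 / 88.4 = 2.658 mg/dL
Patient 1: CrCl = (140 − 61) × 45 / (72 × 2.658) × 0.85 = 3555.0 / 191.38 × 0.85 ≈ 15.8 mL/min
Patient 2: SCr = 275 / 88.4 = 3.111 mg/dL
Patient 2: CrCl = (140 − 88) × 44.7 / (72 × 3.111) × 0.85 = 2324.4 / 223.99 × 0.85 ≈ 8.8 mL/min
15.8 vs 8.8 mL/min → Patient 1 is higher.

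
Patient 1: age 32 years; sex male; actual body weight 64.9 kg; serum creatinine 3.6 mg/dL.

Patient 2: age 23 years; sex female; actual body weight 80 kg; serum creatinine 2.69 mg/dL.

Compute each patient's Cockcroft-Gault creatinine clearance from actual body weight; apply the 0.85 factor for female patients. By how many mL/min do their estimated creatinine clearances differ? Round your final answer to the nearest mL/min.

14 mL/min

Patient 1: CrCl = (140 − 32) × 64.9 / (72 × 3.6) = 7009.2 / 259.20 ≈ 27.0 mL/min
Patient 2: CrCl = (140 − 23) × 80 / (72 × 2.69) × 0.85 = 9360.0 / 193.68 × 0.85 ≈ 41.1 mL/min
|27.0 − 41.1| = 14.1 mL/min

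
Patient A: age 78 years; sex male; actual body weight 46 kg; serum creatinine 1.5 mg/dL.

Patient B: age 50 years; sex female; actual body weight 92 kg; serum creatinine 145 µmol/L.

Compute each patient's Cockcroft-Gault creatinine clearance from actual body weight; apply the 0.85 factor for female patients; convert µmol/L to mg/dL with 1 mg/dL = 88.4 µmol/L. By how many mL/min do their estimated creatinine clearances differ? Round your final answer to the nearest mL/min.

33 mL/min

Patient A: CrCl = (140 − 78) × 46 / (72 × 1.5) = 2852.0 / 108.00 ≈ 26.4 mL/min
Patient B: SCr = 145 / 88.4 = 1.64 mg/dL
Patient B: CrCl = (140 − 50) × 92 / (72 × 1.64) × 0.85 = 8280.0 / 118.08 × 0.85 ≈ 59.6 mL/min
|26.4 − 59.6| = 33.2 mL/min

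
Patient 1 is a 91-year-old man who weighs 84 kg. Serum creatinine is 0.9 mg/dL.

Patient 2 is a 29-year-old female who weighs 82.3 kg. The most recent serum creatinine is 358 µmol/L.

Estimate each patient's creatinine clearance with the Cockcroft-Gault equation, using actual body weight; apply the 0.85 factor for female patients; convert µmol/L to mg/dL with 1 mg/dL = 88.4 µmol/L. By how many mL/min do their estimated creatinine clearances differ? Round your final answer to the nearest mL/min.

Patient 1: CrCl = (140 − 91) × 84 / (72 × 0.9) = 4116.0 / 64.80 ≈ 63.5 mL/min
Patient 2: SCr = 358 / 88.4 = 4.05 mg/dL
Patient 2: CrCl = (140 − 29) × 82.3 / (72 × 4.05) × 0.85 = 9135.3 / 291.60 × 0.85 ≈ 26.6 mL/min
|63.5 − 26.6| = 36.9 mL/min

37 mL/min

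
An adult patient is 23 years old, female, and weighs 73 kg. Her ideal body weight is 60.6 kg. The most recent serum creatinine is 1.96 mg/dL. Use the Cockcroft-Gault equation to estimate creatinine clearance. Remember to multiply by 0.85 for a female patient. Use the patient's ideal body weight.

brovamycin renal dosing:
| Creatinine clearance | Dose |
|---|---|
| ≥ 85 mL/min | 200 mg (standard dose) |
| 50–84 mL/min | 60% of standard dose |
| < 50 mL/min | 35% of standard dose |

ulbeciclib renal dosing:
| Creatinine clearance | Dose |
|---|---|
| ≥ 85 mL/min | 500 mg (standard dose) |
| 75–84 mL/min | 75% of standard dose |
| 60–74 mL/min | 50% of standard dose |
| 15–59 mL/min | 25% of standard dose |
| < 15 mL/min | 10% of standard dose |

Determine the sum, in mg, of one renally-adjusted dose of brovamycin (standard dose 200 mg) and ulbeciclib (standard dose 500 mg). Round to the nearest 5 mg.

CrCl = (140 − 23) × 60.6 / (72 × 1.96) × 0.85 = 7090.2 / 141.12 × 0.85 ≈ 42.7 mL/min
CrCl ≈ 43 mL/min.
brovamycin: < 50 mL/min → 35% of 200 mg = 70 mg.
ulbeciclib: 15–59 mL/min → 25% of 500 mg = 125 mg.
Total = 70 + 125 = 195 mg.

195 mg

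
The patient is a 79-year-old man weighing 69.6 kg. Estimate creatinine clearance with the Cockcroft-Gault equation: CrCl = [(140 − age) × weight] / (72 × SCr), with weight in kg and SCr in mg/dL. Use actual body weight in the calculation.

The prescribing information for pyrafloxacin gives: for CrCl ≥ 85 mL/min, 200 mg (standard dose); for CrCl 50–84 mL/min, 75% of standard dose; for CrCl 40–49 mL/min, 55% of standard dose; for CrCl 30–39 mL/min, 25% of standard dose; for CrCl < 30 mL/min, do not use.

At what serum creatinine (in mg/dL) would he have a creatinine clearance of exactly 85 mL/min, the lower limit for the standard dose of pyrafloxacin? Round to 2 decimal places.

0.69 mg/dL

Standard dose requires CrCl ≥ 85 mL/min.
Set (140 − 79) × 69.6 / (72 × SCr) = 85
SCr = (140 − 79) × 69.6 / (72 × 85) = 0.694 mg/dL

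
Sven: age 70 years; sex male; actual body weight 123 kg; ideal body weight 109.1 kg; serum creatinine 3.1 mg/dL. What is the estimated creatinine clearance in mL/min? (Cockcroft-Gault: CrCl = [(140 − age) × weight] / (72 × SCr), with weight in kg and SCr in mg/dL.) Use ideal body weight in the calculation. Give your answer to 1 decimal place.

34.2 mL/min

CrCl = (140 − 70) × 109.1 / (72 × 3.1) = 7637.0 / 223.20 ≈ 34.2 mL/min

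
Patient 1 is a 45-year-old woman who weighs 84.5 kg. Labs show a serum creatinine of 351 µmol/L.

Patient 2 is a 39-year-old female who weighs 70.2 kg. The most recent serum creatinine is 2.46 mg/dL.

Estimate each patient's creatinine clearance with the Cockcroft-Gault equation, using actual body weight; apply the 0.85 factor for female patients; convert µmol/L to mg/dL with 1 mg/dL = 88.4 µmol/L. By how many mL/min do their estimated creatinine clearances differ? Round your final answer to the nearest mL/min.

Patient 1: SCr = 351 / 88.4 = 3.971 mg/dL
Patient 1: CrCl = (140 − 45) × 84.5 / (72 × 3.971) × 0.85 = 8027.5 / 285.91 × 0.85 ≈ 23.9 mL/min
Patient 2: CrCl = (140 − 39) × 70.2 / (72 × 2.46) × 0.85 = 7090.2 / 177.12 × 0.85 ≈ 34.0 mL/min
|23.9 − 34.0| = 10.1 mL/min

10 mL/min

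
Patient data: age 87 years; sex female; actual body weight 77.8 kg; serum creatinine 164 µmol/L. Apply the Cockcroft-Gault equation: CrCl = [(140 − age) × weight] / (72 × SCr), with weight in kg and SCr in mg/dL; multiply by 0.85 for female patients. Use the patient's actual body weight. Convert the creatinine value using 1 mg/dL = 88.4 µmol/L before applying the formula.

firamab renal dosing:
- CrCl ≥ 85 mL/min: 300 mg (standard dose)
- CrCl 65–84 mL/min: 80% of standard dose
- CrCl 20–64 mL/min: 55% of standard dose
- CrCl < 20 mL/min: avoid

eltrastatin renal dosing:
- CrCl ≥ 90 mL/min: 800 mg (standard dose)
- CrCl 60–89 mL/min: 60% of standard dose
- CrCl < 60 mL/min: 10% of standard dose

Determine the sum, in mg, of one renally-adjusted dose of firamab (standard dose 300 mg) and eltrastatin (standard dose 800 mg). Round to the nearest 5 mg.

245 mg

SCr = 164 / 88.4 = 1.855 mg/dL
CrCl = (140 − 87) × 77.8 / (72 × 1.855) × 0.85 = 4123.4 / 133.56 × 0.85 ≈ 26.2 mL/min
CrCl ≈ 26 mL/min.
firamab: 20–64 mL/min → 55% of 300 mg = 165 mg.
eltrastatin: < 60 mL/min → 10% of 800 mg = 80 mg.
Total = 165 + 80 = 245 mg.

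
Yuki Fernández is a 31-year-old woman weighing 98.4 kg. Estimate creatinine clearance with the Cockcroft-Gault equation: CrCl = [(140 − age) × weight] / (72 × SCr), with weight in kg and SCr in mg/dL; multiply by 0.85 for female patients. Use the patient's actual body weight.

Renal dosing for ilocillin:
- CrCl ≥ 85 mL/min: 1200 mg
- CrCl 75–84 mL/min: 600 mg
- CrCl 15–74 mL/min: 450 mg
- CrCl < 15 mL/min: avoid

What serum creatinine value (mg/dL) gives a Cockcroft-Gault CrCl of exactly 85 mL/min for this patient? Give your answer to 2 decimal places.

1.49 mg/dL

Standard dose requires CrCl ≥ 85 mL/min.
Set (140 − 31) × 98.4 × 0.85 / (72 × SCr) = 85
SCr = (140 − 31) × 98.4 × 0.85 / (72 × 85) = 1.490 mg/dL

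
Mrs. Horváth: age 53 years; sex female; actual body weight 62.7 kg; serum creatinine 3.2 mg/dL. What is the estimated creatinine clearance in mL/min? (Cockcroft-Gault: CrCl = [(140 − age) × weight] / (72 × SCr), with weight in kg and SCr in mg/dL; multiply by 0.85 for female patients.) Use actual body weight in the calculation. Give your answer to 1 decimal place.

CrCl = (140 − 53) × 62.7 / (72 × 3.2) × 0.85 = 5454.9 / 230.40 × 0.85 ≈ 20.1 mL/min

20.1 mL/min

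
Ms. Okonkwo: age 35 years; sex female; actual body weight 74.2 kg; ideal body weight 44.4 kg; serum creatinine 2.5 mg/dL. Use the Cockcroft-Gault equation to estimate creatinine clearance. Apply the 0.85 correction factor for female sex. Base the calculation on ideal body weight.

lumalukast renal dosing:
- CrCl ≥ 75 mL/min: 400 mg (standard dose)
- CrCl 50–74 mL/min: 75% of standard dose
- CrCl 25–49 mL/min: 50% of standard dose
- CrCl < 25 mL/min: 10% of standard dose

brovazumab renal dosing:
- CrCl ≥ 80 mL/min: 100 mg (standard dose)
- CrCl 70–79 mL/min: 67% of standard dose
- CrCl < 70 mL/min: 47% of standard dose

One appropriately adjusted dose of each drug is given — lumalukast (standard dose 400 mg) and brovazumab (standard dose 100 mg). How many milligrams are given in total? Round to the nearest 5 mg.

85 mg

CrCl = (140 − 35) × 44.4 / (72 × 2.5) × 0.85 = 4662.0 / 180.00 × 0.85 ≈ 22.0 mL/min
CrCl ≈ 22 mL/min.
lumalukast: < 25 mL/min → 10% of 400 mg = 40 mg.
brovazumab: < 70 mL/min → 47% of 100 mg = 47 mg.
Total = 40 + 47 = 87 mg.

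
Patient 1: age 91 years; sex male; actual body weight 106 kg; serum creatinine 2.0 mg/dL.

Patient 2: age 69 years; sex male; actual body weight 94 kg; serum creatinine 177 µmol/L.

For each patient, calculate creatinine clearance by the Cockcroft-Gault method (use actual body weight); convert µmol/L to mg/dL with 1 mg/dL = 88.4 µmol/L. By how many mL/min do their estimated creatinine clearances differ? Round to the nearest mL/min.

10 mL/min

Patient 1: CrCl = (140 − 91) × 106 / (72 × 2) = 5194.0 / 144.00 ≈ 36.1 mL/min
Patient 2: SCr = 177 / 88.4 = 2.002 mg/dL
Patient 2: CrCl = (140 − 69) × 94 / (72 × 2.002) = 6674.0 / 144.14 ≈ 46.3 mL/min
|36.1 − 46.3| = 10.2 mL/min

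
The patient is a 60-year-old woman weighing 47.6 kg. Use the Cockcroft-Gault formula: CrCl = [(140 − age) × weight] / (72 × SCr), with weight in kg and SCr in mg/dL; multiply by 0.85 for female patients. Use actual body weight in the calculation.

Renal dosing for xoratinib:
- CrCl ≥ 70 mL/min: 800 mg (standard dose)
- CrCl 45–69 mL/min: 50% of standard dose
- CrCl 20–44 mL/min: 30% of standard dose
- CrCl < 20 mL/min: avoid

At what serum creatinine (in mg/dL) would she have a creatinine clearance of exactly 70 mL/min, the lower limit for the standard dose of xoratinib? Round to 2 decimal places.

Standard dose requires CrCl ≥ 70 mL/min.
Set (140 − 60) × 47.6 × 0.85 / (72 × SCr) = 70
SCr = (140 − 60) × 47.6 × 0.85 / (72 × 70) = 0.642 mg/dL

0.64 mg/dL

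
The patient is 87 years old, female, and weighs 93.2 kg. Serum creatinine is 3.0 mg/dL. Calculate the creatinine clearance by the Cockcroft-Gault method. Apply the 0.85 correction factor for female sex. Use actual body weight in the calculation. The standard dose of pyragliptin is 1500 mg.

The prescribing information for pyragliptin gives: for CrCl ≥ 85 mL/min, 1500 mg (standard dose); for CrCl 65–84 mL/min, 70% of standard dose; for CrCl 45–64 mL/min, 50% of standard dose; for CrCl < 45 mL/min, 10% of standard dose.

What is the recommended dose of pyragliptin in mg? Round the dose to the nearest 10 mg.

CrCl = (140 − 87) × 93.2 / (72 × 3) × 0.85 = 4939.6 / 216.00 × 0.85 ≈ 19.4 mL/min
CrCl ≈ 19 mL/min → bracket < 45 mL/min.
10% of 1500 mg = 150 mg

150 mg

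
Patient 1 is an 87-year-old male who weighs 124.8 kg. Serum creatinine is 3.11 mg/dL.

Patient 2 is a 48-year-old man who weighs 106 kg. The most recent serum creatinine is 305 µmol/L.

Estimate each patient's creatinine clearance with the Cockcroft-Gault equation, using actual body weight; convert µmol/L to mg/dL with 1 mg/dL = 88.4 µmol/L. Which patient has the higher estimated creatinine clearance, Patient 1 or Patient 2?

Patient 1: CrCl = (140 − 87) × 124.8 / (72 × 3.11) = 6614.4 / 223.92 ≈ 29.5 mL/min
Patient 2: SCr = 305 / 88.4 = 3.45 mg/dL
Patient 2: CrCl = (140 − 48) × 106 / (72 × 3.45) = 9752.0 / 248.40 ≈ 39.3 mL/min
29.5 vs 39.3 mL/min → Patient 2 is higher.

Patient 2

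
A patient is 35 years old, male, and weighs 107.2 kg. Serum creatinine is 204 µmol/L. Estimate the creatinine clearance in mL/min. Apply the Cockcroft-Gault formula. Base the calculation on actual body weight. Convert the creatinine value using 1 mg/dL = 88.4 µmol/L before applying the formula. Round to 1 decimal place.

67.7 mL/min

SCr = 204 / 88.4 = 2.308 mg/dL
CrCl = (140 − 35) × 107.2 / (72 × 2.308) = 11256.0 / 166.18 ≈ 67.7 mL/min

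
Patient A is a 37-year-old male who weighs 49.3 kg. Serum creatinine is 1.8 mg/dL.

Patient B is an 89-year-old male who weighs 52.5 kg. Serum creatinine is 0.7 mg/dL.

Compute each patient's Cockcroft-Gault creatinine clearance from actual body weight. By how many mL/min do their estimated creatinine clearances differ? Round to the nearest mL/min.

14 mL/min

Patient A: CrCl = (140 − 37) × 49.3 / (72 × 1.8) = 5077.9 / 129.60 ≈ 39.2 mL/min
Patient B: CrCl = (140 − 89) × 52.5 / (72 × 0.7) = 2677.5 / 50.40 ≈ 53.1 mL/min
|39.2 − 53.1| = 13.9 mL/min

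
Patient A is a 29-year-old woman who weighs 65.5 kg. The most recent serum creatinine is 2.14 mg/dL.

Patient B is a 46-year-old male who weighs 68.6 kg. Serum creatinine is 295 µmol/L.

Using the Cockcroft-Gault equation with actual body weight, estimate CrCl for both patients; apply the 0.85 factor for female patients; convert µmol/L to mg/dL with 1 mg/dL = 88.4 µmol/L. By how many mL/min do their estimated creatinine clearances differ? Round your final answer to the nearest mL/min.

Patient A: CrCl = (140 − 29) × 65.5 / (72 × 2.14) × 0.85 = 7270.5 / 154.08 × 0.85 ≈ 40.1 mL/min
Patient B: SCr = 295 / 88.4 = 3.337 mg/dL
Patient B: CrCl = (140 − 46) × 68.6 / (72 × 3.337) = 6448.4 / 240.26 ≈ 26.8 mL/min
|40.1 − 26.8| = 13.3 mL/min

13 mL/min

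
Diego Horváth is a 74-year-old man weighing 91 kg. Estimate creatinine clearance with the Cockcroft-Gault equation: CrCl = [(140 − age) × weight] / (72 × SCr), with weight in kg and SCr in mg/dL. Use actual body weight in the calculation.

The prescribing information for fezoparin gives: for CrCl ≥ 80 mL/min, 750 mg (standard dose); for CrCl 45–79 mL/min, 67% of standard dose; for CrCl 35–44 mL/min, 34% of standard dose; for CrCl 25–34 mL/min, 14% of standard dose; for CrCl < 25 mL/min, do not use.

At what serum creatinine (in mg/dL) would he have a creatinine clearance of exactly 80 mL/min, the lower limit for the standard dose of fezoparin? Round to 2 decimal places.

1.04 mg/dL

Standard dose requires CrCl ≥ 80 mL/min.
Set (140 − 74) × 91 / (72 × SCr) = 80
SCr = (140 − 74) × 91 / (72 × 80) = 1.043 mg/dL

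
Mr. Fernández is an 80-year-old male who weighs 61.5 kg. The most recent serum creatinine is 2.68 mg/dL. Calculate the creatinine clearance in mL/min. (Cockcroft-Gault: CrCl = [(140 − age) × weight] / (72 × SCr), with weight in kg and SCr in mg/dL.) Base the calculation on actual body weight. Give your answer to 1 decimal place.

CrCl = (140 − 80) × 61.5 / (72 × 2.68) = 3690.0 / 192.96 ≈ 19.1 mL/min

19.1 mL/min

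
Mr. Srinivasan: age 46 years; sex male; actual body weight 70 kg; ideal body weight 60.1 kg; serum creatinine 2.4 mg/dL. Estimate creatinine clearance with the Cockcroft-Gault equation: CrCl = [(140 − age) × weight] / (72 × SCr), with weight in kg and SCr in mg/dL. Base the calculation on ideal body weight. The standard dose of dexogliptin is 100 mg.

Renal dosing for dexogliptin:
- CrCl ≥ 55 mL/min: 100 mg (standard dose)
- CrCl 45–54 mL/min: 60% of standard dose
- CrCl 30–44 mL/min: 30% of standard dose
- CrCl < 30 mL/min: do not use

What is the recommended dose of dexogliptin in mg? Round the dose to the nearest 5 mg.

CrCl = (140 − 46) × 60.1 / (72 × 2.4) = 5649.4 / 172.80 ≈ 32.7 mL/min
CrCl ≈ 33 mL/min → bracket 30–44 mL/min.
30% of 100 mg = 30 mg

30 mg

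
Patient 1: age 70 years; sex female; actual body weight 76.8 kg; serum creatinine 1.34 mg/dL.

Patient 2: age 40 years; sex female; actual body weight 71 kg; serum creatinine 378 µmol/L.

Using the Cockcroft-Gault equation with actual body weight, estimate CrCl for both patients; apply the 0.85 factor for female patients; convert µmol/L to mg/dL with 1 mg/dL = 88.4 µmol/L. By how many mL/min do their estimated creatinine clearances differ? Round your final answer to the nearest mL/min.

Patient 1: CrCl = (140 − 70) × 76.8 / (72 × 1.34) × 0.85 = 5376.0 / 96.48 × 0.85 ≈ 47.4 mL/min
Patient 2: SCr = 378 / 88.4 = 4.276 mg/dL
Patient 2: CrCl = (140 − 40) × 71 / (72 × 4.276) × 0.85 = 7100.0 / 307.87 × 0.85 ≈ 19.6 mL/min
|47.4 − 19.6| = 27.8 mL/min

28 mL/min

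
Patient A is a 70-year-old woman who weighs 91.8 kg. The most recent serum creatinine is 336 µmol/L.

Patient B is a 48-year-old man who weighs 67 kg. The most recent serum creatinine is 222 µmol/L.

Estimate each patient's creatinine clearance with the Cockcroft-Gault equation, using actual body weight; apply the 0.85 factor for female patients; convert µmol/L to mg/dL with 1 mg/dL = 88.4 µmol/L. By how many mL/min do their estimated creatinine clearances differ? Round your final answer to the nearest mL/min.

14 mL/min

Patient A: SCr = 336 / 88.4 = 3.801 mg/dL
Patient A: CrCl = (140 − 70) × 91.8 / (72 × 3.801) × 0.85 = 6426.0 / 273.67 × 0.85 ≈ 20.0 mL/min
Patient B: SCr = 222 / 88.4 = 2.511 mg/dL
Patient B: CrCl = (140 − 48) × 67 / (72 × 2.511) = 6164.0 / 180.79 ≈ 34.1 mL/min
|20.0 − 34.1| = 14.1 mL/min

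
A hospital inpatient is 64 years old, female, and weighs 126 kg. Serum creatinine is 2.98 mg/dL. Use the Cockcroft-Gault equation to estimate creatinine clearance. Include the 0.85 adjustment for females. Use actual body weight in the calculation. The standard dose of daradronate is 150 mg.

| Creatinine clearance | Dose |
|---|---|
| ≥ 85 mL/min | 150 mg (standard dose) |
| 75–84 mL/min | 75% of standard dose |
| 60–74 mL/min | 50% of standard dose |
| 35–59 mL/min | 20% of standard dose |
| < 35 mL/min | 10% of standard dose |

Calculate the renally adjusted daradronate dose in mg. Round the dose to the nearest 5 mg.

30 mg

CrCl = (140 − 64) × 126 / (72 × 2.98) × 0.85 = 9576.0 / 214.56 × 0.85 ≈ 37.9 mL/min
CrCl ≈ 38 mL/min → bracket 35–59 mL/min.
20% of 150 mg = 30 mg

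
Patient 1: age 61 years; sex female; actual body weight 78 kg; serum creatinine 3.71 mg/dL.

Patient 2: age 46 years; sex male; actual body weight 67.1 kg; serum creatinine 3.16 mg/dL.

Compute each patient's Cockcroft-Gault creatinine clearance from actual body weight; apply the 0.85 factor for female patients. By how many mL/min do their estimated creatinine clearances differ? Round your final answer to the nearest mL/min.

Patient 1: CrCl = (140 − 61) × 78 / (72 × 3.71) × 0.85 = 6162.0 / 267.12 × 0.85 ≈ 19.6 mL/min
Patient 2: CrCl = (140 − 46) × 67.1 / (72 × 3.16) = 6307.4 / 227.52 ≈ 27.7 mL/min
|19.6 − 27.7| = 8.1 mL/min

8 mL/min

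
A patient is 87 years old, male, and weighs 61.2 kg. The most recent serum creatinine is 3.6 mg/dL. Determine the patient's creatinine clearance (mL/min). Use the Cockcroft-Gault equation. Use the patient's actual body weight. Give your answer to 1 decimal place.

12.5 mL/min

CrCl = (140 − 87) × 61.2 / (72 × 3.6) = 3243.6 / 259.20 ≈ 12.5 mL/min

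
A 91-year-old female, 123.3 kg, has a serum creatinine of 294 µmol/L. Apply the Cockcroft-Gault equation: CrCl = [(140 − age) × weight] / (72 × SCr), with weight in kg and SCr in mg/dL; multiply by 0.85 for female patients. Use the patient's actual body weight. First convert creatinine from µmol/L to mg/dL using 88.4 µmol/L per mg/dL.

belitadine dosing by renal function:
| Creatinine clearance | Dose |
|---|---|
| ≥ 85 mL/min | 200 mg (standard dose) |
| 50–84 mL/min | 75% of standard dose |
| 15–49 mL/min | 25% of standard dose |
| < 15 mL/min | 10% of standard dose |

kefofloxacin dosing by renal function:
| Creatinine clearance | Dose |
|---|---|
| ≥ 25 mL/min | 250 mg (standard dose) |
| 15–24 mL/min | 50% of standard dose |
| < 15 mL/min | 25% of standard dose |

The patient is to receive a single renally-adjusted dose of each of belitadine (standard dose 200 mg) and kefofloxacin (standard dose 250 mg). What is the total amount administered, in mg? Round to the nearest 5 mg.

175 mg

SCr = 294 / 88.4 = 3.326 mg/dL
CrCl = (140 − 91) × 123.3 / (72 × 3.326) × 0.85 = 6041.7 / 239.47 × 0.85 ≈ 21.4 mL/min
CrCl ≈ 21 mL/min.
belitadine: 15–49 mL/min → 25% of 200 mg = 50 mg.
kefofloxacin: 15–24 mL/min → 50% of 250 mg = 125 mg.
Total = 50 + 125 = 175 mg.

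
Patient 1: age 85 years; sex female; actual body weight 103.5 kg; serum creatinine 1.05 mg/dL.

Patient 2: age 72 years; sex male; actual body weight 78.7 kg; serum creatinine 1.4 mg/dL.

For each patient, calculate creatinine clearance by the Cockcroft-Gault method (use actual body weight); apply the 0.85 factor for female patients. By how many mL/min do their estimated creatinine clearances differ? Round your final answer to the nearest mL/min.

11 mL/min

Patient 1: CrCl = (140 − 85) × 103.5 / (72 × 1.05) × 0.85 = 5692.5 / 75.60 × 0.85 ≈ 64.0 mL/min
Patient 2: CrCl = (140 − 72) × 78.7 / (72 × 1.4) = 5351.6 / 100.80 ≈ 53.1 mL/min
|64.0 − 53.1| = 10.9 mL/min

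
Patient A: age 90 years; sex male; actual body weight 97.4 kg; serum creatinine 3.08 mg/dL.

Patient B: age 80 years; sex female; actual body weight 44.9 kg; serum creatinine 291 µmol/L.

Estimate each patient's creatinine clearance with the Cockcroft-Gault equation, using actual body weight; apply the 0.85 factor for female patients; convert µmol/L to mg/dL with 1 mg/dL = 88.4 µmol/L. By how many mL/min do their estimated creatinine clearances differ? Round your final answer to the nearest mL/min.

12 mL/min

Patient A: CrCl = (140 − 90) × 97.4 / (72 × 3.08) = 4870.0 / 221.76 ≈ 22.0 mL/min
Patient B: SCr = 291 / 88.4 = 3.292 mg/dL
Patient B: CrCl = (140 − 80) × 44.9 / (72 × 3.292) × 0.85 = 2694.0 / 237.02 × 0.85 ≈ 9.7 mL/min
|22.0 − 9.7| = 12.3 mL/min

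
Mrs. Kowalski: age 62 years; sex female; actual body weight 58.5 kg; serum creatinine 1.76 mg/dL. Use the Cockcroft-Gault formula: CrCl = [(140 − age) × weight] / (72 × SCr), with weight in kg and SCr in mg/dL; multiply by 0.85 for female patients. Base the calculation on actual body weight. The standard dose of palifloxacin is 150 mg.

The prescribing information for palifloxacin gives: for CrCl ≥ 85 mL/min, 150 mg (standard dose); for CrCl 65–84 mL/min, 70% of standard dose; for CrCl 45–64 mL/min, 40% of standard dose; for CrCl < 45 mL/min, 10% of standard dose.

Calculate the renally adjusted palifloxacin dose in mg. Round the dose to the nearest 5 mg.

CrCl = (140 − 62) × 58.5 / (72 × 1.76) × 0.85 = 4563.0 / 126.72 × 0.85 ≈ 30.6 mL/min
CrCl ≈ 31 mL/min → bracket < 45 mL/min.
10% of 150 mg = 15 mg

15 mg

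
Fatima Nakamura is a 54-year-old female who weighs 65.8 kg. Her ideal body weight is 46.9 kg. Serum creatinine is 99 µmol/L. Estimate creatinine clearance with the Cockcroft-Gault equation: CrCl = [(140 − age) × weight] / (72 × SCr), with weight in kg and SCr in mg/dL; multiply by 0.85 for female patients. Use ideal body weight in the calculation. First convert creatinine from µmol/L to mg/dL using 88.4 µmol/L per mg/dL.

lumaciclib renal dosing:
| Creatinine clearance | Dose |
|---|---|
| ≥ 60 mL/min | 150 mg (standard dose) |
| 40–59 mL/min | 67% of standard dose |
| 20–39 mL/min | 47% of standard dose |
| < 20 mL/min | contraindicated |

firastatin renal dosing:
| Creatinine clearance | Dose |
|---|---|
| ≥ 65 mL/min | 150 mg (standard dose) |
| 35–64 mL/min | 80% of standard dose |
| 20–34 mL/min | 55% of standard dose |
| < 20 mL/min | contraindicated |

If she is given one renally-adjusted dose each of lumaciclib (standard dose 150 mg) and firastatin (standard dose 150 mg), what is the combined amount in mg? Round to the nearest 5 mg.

SCr = 99 / 88.4 = 1.12 mg/dL
CrCl = (140 − 54) × 46.9 / (72 × 1.12) × 0.85 = 4033.4 / 80.64 × 0.85 ≈ 42.5 mL/min
CrCl ≈ 43 mL/min.
lumaciclib: 40–59 mL/min → 67% of 150 mg = 100.5 mg.
firastatin: 35–64 mL/min → 80% of 150 mg = 120 mg.
Total = 100.5 + 120 = 220.5 mg.

220 mg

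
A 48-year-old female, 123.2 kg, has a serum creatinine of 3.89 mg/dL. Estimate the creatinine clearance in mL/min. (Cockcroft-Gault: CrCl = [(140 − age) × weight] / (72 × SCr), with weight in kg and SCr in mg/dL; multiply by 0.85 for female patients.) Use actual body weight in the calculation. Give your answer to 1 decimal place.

CrCl = (140 − 48) × 123.2 / (72 × 3.89) × 0.85 = 11334.4 / 280.08 × 0.85 ≈ 34.4 mL/min

34.4 mL/min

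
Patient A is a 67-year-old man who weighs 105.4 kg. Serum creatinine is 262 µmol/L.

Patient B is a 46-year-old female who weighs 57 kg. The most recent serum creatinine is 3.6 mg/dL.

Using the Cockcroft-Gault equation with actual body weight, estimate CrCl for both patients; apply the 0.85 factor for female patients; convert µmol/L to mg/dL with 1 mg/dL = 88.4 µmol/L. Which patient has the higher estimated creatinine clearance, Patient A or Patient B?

Patient A

Patient A: SCr = 262 / 88.4 = 2.964 mg/dL
Patient A: CrCl = (140 − 67) × 105.4 / (72 × 2.964) = 7694.2 / 213.41 ≈ 36.1 mL/min
Patient B: CrCl = (140 − 46) × 57 / (72 × 3.6) × 0.85 = 5358.0 / 259.20 × 0.85 ≈ 17.6 mL/min
36.1 vs 17.6 mL/min → Patient A is higher.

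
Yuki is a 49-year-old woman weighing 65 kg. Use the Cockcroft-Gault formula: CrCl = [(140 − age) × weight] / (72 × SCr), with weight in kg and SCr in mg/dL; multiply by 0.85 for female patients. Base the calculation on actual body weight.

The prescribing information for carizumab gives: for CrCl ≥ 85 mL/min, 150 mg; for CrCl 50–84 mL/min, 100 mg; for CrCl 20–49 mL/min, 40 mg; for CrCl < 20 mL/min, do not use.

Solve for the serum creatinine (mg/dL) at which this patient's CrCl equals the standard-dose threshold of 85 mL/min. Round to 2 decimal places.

0.82 mg/dL

Standard dose requires CrCl ≥ 85 mL/min.
Set (140 − 49) × 65 × 0.85 / (72 × SCr) = 85
SCr = (140 − 49) × 65 × 0.85 / (72 × 85) = 0.822 mg/dL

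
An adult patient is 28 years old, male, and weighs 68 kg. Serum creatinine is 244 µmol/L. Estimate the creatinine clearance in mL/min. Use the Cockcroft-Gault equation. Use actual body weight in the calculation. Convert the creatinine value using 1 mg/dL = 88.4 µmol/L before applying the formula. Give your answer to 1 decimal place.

38.3 mL/min

SCr = 244 / 88.4 = 2.76 mg/dL
CrCl = (140 − 28) × 68 / (72 × 2.76) = 7616.0 / 198.72 ≈ 38.3 mL/min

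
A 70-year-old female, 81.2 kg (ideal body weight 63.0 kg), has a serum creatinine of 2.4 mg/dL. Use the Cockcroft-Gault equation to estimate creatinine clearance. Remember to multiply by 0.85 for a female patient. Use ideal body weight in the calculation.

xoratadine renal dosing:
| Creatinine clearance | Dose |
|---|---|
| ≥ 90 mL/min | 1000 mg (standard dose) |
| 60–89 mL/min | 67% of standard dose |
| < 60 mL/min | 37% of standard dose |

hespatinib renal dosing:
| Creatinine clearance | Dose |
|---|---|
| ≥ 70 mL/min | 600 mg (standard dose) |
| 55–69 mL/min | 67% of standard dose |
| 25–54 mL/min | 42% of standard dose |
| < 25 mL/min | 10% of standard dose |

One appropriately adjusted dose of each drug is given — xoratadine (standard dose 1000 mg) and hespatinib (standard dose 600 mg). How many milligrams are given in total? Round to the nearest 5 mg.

CrCl = (140 − 70) × 63 / (72 × 2.4) × 0.85 = 4410.0 / 172.80 × 0.85 ≈ 21.7 mL/min
CrCl ≈ 22 mL/min.
xoratadine: < 60 mL/min → 37% of 1000 mg = 370 mg.
hespatinib: < 25 mL/min → 10% of 600 mg = 60 mg.
Total = 370 + 60 = 430 mg.

430 mg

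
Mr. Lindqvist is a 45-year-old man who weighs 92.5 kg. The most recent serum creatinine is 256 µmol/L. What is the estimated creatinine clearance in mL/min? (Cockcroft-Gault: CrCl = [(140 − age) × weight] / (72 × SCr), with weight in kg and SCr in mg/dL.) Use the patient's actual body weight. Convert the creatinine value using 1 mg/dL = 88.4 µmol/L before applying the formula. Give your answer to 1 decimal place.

SCr = 256 / 88.4 = 2.896 mg/dL
CrCl = (140 − 45) × 92.5 / (72 × 2.896) = 8787.5 / 208.51 ≈ 42.1 mL/min

42.1 mL/min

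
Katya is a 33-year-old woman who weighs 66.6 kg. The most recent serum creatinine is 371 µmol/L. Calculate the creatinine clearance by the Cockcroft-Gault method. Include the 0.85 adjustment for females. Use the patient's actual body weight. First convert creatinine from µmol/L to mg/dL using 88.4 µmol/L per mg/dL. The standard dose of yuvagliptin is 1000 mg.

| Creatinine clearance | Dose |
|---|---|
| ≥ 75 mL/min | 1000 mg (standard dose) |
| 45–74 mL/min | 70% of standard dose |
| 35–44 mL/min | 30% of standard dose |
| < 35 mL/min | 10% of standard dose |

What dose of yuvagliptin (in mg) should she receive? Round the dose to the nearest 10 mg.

SCr = 371 / 88.4 = 4.197 mg/dL
CrCl = (140 − 33) × 66.6 / (72 × 4.197) × 0.85 = 7126.2 / 302.18 × 0.85 ≈ 20.0 mL/min
CrCl ≈ 20 mL/min → bracket < 35 mL/min.
10% of 1000 mg = 100 mg

100 mg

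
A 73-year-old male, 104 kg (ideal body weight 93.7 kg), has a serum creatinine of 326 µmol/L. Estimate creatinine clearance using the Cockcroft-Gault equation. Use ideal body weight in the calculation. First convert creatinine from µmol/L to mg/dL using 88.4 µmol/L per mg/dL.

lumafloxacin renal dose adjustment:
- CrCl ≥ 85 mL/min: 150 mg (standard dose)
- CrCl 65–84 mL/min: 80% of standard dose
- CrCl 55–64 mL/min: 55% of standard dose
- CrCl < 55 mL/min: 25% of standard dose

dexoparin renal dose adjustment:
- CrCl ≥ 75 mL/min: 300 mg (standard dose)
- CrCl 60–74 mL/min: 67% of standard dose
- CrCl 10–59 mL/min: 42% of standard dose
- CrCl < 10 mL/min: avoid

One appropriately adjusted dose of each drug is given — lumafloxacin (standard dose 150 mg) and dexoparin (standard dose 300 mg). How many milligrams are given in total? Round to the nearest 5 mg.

SCr = 326 / 88.4 = 3.688 mg/dL
CrCl = (140 − 73) × 93.7 / (72 × 3.688) = 6277.9 / 265.54 ≈ 23.6 mL/min
CrCl ≈ 24 mL/min.
lumafloxacin: < 55 mL/min → 25% of 150 mg = 37.5 mg.
dexoparin: 10–59 mL/min → 42% of 300 mg = 126 mg.
Total = 37.5 + 126 = 163.5 mg.

165 mg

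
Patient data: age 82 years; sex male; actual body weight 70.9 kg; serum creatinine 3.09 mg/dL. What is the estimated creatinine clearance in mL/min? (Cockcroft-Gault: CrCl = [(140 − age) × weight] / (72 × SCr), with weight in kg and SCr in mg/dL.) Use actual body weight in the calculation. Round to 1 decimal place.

CrCl = (140 − 82) × 70.9 / (72 × 3.09) = 4112.2 / 222.48 ≈ 18.5 mL/min

18.5 mL/min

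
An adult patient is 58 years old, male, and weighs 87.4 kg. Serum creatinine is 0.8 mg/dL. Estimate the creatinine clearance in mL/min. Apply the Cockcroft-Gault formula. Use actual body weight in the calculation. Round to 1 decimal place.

124.4 mL/min

CrCl = (140 − 58) × 87.4 / (72 × 0.8) = 7166.8 / 57.60 ≈ 124.4 mL/min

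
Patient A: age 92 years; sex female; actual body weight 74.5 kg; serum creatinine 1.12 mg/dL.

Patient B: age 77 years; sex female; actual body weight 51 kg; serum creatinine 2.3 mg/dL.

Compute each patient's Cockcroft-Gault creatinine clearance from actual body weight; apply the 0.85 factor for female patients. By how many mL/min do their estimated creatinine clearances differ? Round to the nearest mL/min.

Patient A: CrCl = (140 − 92) × 74.5 / (72 × 1.12) × 0.85 = 3576.0 / 80.64 × 0.85 ≈ 37.7 mL/min
Patient B: CrCl = (140 − 77) × 51 / (72 × 2.3) × 0.85 = 3213.0 / 165.60 × 0.85 ≈ 16.5 mL/min
|37.7 − 16.5| = 21.2 mL/min

21 mL/min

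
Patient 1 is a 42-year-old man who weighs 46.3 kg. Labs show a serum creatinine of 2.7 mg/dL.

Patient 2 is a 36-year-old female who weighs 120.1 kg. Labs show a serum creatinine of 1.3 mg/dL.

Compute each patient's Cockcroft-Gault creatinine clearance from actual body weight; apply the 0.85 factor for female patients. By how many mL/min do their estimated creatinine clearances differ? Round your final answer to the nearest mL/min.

Patient 1: CrCl = (140 − 42) × 46.3 / (72 × 2.7) = 4537.4 / 194.40 ≈ 23.3 mL/min
Patient 2: CrCl = (140 − 36) × 120.1 / (72 × 1.3) × 0.85 = 12490.4 / 93.60 × 0.85 ≈ 113.4 mL/min
|23.3 − 113.4| = 90.1 mL/min

90 mL/min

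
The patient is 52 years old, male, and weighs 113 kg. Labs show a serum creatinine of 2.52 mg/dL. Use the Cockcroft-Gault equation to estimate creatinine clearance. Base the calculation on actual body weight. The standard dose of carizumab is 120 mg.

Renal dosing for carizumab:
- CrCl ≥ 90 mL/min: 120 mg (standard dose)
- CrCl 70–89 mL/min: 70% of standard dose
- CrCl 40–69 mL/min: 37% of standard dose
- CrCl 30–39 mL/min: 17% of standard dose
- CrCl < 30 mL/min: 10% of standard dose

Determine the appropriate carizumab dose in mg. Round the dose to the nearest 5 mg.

45 mg

CrCl = (140 − 52) × 113 / (72 × 2.52) = 9944.0 / 181.44 ≈ 54.8 mL/min
CrCl ≈ 55 mL/min → bracket 40–69 mL/min.
37% of 120 mg = 44.4 mg → 45 mg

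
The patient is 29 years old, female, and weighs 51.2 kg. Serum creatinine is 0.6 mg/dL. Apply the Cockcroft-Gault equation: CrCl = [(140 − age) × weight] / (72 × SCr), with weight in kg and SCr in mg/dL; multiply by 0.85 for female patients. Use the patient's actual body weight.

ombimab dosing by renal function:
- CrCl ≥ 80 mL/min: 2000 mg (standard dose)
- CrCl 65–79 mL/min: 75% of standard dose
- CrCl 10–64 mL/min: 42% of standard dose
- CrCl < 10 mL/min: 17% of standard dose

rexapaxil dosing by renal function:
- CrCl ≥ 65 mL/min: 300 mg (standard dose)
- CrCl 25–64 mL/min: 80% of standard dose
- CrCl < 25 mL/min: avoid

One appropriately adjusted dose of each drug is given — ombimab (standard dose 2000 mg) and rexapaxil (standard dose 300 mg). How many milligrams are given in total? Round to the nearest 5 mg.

CrCl = (140 − 29) × 51.2 / (72 × 0.6) × 0.85 = 5683.2 / 43.20 × 0.85 ≈ 111.8 mL/min
CrCl ≈ 112 mL/min.
ombimab: ≥ 80 mL/min → 100% of 2000 mg = 2000 mg.
rexapaxil: ≥ 65 mL/min → 100% of 300 mg = 300 mg.
Total = 2000 + 300 = 2300 mg.

2300 mg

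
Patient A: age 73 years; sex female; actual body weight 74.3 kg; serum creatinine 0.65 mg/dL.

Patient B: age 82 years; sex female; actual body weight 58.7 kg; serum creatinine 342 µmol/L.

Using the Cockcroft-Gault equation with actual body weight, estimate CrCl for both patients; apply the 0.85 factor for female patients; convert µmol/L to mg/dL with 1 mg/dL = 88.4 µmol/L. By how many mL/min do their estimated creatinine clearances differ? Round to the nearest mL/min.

Patient A: CrCl = (140 − 73) × 74.3 / (72 × 0.65) × 0.85 = 4978.1 / 46.80 × 0.85 ≈ 90.4 mL/min
Patient B: SCr = 342 / 88.4 = 3.869 mg/dL
Patient B: CrCl = (140 − 82) × 58.7 / (72 × 3.869) × 0.85 = 3404.6 / 278.57 × 0.85 ≈ 10.4 mL/min
|90.4 − 10.4| = 80.0 mL/min

80 mL/min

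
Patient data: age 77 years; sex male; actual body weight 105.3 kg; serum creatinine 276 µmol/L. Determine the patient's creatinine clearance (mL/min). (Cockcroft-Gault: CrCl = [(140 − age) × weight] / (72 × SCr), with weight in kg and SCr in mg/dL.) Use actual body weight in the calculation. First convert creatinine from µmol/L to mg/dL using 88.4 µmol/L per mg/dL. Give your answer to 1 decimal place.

SCr = 276 / 88.4 = 3.122 mg/dL
CrCl = (140 − 77) × 105.3 / (72 × 3.122) = 6633.9 / 224.78 ≈ 29.5 mL/min

29.5 mL/min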